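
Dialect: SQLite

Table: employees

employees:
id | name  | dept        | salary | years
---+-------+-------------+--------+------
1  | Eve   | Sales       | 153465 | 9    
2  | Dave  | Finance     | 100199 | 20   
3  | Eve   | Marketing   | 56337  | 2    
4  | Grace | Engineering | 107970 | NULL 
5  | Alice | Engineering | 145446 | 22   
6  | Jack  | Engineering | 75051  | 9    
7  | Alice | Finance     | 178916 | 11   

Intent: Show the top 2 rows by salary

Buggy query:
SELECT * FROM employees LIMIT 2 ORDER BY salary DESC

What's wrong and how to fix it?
Bug: LIMIT must come after ORDER BY

Fix: Swap the clauses: ORDER BY first, then LIMIT

Corrected query:
SELECT * FROM employees ORDER BY salary DESC LIMIT 2

Result:
id | name  | dept    | salary | years
---+-------+---------+--------+------
7  | Alice | Finance | 178916 | 11   
1  | Eve   | Sales   | 153465 | 9    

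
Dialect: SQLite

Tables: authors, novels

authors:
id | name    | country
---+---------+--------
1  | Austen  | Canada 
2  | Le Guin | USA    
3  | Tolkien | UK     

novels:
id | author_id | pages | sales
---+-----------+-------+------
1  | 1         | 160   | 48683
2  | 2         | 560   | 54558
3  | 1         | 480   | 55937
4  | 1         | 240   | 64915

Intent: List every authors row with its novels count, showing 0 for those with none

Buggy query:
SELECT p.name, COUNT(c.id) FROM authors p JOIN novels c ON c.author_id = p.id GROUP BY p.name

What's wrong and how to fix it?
Bug: INNER JOIN drops authors rows that have no matching novels rows

Fix: Use LEFT JOIN so parents without children still appear (COUNT(c.id) gives 0)

Corrected query:
SELECT p.name, COUNT(c.id) FROM authors p LEFT JOIN novels c ON c.author_id = p.id GROUP BY p.name

Result:
name    | COUNT(c.id)
--------+------------
Austen  | 3          
Le Guin | 1          
Tolkien | 0          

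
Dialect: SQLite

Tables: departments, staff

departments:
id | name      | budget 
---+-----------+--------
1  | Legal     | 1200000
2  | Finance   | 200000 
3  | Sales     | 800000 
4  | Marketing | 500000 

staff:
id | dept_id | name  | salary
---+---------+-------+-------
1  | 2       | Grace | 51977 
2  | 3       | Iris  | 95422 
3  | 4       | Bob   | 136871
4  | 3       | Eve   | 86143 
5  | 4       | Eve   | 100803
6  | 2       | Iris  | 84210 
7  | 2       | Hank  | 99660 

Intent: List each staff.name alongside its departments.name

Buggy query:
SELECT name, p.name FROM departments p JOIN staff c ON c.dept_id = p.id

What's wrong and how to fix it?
Bug: 'name' exists in both joined tables, so the database can't tell which one is meant

Fix: Prefix ambiguous columns with the table alias

Corrected query:
SELECT c.name, p.name FROM departments p JOIN staff c ON c.dept_id = p.id

Result:
name  | name     
------+----------
Grace | Finance  
Iris  | Sales    
Bob   | Marketing
Eve   | Sales    
Eve   | Marketing
Iris  | Finance  
Hank  | Finance  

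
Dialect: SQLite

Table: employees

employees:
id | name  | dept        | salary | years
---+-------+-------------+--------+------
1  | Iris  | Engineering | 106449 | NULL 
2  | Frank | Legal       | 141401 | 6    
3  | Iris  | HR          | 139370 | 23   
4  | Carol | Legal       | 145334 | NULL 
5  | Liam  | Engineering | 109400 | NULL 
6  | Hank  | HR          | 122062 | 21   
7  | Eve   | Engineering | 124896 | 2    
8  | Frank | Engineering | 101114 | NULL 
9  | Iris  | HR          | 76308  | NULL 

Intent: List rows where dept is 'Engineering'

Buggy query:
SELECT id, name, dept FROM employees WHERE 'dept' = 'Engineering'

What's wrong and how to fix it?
Bug: 'dept' in single quotes is a string literal, not the column; the comparison is literal-vs-literal and never true

Fix: Reference the column as dept without single quotes

Corrected query:
SELECT id, name, dept FROM employees WHERE dept = 'Engineering'

Result:
id | name  | dept       
---+-------+------------
1  | Iris  | Engineering
5  | Liam  | Engineering
7  | Eve   | Engineering
8  | Frank | Engineering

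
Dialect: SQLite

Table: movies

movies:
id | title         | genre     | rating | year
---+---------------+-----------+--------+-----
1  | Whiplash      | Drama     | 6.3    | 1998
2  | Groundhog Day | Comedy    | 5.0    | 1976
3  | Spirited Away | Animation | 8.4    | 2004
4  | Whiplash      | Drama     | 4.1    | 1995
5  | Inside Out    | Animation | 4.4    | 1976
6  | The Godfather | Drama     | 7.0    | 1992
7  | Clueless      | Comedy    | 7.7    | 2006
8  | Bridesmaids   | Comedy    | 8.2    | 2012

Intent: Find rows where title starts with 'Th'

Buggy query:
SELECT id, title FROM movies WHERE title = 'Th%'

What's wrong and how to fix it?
Bug: '=' compares the literal string including the % character; pattern matching needs LIKE

Fix: Use LIKE for wildcard pattern matching

Corrected query:
SELECT id, title FROM movies WHERE title LIKE 'Th%'

Result:
id | title        
---+--------------
6  | The Godfather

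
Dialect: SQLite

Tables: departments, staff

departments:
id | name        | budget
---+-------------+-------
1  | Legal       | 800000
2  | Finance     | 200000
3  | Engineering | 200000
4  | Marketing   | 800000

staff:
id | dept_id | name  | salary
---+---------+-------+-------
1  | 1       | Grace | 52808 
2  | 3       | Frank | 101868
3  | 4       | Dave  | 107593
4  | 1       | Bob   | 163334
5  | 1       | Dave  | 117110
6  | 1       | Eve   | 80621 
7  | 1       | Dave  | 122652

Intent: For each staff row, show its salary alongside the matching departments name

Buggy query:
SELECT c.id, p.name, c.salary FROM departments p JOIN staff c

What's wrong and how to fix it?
Bug: JOIN with no ON clause produces a cartesian product; every staff row pairs with every departments row

Fix: Add ON c.dept_id = p.id to the JOIN

Corrected query:
SELECT c.id, p.name, c.salary FROM departments p JOIN staff c ON c.dept_id = p.id

Result:
id | name        | salary
---+-------------+-------
1  | Legal       | 52808 
2  | Engineering | 101868
3  | Marketing   | 107593
4  | Legal       | 163334
5  | Legal       | 117110
6  | Legal       | 80621 
7  | Legal       | 122652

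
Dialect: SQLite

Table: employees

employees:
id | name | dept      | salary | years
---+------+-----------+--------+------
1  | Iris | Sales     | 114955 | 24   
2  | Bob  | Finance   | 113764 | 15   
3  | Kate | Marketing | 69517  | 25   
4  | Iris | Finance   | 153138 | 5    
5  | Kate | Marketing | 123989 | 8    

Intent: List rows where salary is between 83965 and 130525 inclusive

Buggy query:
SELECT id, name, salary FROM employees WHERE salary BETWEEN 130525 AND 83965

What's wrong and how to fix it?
Bug: The bounds are reversed; BETWEEN a AND b requires a <= b to match anything

Fix: Swap the bounds so the smaller value comes first

Corrected query:
SELECT id, name, salary FROM employees WHERE salary BETWEEN 83965 AND 130525

Result:
id | name | salary
---+------+-------
1  | Iris | 114955
2  | Bob  | 113764
5  | Kate | 123989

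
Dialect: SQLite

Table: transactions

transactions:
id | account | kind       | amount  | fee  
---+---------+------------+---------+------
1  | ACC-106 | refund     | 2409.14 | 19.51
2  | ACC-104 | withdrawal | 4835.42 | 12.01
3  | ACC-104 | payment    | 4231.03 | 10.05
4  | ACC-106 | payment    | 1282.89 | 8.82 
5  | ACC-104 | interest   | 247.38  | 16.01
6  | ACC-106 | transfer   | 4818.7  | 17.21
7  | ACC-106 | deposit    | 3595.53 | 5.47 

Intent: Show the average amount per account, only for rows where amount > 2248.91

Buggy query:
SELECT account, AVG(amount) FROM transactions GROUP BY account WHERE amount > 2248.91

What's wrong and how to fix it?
Bug: Row-level WHERE must come before GROUP BY in the clause order

Fix: Move the WHERE clause before GROUP BY

Corrected query:
SELECT account, AVG(amount) FROM transactions WHERE amount > 2248.91 GROUP BY account

Result:
account | AVG(amount)
--------+------------
ACC-104 | 4533.225   
ACC-106 | 3607.79    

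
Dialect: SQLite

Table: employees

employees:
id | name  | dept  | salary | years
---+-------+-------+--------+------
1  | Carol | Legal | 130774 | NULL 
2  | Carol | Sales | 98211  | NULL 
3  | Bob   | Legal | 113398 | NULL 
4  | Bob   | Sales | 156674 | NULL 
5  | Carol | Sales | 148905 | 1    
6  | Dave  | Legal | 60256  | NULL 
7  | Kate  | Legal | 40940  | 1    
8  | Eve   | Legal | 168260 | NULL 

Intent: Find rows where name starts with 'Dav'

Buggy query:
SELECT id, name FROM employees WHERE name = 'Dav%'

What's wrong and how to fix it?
Bug: Wildcards only work with LIKE; '=' treats '%' as a literal character

Fix: Use LIKE for wildcard pattern matching

Corrected query:
SELECT id, name FROM employees WHERE name LIKE 'Dav%'

Result:
id | name
---+-----
6  | Dave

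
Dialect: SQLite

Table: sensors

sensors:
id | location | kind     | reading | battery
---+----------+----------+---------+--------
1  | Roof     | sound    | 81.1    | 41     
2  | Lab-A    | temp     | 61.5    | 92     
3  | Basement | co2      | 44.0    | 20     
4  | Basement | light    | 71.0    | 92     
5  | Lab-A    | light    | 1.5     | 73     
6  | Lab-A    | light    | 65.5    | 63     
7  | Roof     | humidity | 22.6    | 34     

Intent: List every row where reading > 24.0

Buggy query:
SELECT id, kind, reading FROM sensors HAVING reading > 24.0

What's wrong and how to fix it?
Bug: This is a non-aggregate query (no GROUP BY, no aggregates), so in SQLite the HAVING clause is invalid here; a row-level condition belongs in WHERE

Fix: Use WHERE for row-level filtering

Corrected query:
SELECT id, kind, reading FROM sensors WHERE reading > 24.0

Result:
id | kind  | reading
---+-------+--------
1  | sound | 81.1   
2  | temp  | 61.5   
3  | co2   | 44     
4  | light | 71     
6  | light | 65.5   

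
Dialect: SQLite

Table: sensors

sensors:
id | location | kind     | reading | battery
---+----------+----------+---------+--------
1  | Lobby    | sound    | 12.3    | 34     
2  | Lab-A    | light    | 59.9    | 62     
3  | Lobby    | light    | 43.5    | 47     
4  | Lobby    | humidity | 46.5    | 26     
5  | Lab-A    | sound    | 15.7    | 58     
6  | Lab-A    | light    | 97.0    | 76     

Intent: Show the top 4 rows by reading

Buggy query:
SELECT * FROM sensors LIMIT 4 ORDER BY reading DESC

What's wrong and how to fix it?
Bug: LIMIT must come after ORDER BY

Fix: Sort with ORDER BY, then apply LIMIT

Corrected query:
SELECT * FROM sensors ORDER BY reading DESC LIMIT 4

Result:
id | location | kind     | reading | battery
---+----------+----------+---------+--------
6  | Lab-A    | light    | 97      | 76     
2  | Lab-A    | light    | 59.9    | 62     
4  | Lobby    | humidity | 46.5    | 26     
3  | Lobby    | light    | 43.5    | 47     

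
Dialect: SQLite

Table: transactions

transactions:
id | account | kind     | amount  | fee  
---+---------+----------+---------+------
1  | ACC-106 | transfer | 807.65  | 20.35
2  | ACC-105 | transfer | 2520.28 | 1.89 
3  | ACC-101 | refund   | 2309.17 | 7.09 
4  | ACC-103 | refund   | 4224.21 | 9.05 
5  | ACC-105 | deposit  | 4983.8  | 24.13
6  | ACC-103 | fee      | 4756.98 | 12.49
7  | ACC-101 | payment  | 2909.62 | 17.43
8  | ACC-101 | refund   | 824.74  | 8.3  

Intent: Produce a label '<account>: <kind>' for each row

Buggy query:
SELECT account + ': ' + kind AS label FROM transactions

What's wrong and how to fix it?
Bug: SQLite uses || for string concatenation; + coerces text to numbers (yielding 0)

Fix: Use the || operator for string concatenation

Corrected query:
SELECT account || ': ' || kind AS label FROM transactions

Result:
label            
-----------------
ACC-106: transfer
ACC-105: transfer
ACC-101: refund  
ACC-103: refund  
ACC-105: deposit 
ACC-103: fee     
ACC-101: payment 
ACC-101: refund  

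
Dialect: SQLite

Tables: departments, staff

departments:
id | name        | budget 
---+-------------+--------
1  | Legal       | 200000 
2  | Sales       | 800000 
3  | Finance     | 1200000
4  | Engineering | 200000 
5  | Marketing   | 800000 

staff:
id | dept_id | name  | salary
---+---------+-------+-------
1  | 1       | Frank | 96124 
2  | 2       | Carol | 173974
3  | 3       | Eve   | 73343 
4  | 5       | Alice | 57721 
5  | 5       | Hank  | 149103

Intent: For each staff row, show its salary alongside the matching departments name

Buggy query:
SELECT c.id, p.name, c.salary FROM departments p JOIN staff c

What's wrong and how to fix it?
Bug: JOIN with no ON clause produces a cartesian product; every staff row pairs with every departments row

Fix: Specify the join condition linking the foreign key to the parent id

Corrected query:
SELECT c.id, p.name, c.salary FROM departments p JOIN staff c ON c.dept_id = p.id

Result:
id | name      | salary
---+-----------+-------
1  | Legal     | 96124 
2  | Sales     | 173974
3  | Finance   | 73343 
4  | Marketing | 57721 
5  | Marketing | 149103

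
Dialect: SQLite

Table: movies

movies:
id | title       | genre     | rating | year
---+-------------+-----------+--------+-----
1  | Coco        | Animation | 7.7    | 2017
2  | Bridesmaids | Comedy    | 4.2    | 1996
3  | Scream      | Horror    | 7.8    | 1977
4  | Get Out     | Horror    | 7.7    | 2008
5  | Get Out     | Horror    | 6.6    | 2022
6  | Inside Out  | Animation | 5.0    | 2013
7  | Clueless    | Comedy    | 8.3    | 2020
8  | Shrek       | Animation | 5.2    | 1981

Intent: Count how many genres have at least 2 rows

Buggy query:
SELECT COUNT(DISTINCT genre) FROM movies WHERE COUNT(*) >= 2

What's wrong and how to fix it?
Bug: COUNT(*) cannot appear in WHERE; the per-group count doesn't exist yet

Fix: Use a subquery that GROUPs and filters with HAVING, then count its rows

Corrected query:
SELECT COUNT(*) FROM (SELECT genre FROM movies GROUP BY genre HAVING COUNT(*) >= 2)

Result:
COUNT(*)
--------
3       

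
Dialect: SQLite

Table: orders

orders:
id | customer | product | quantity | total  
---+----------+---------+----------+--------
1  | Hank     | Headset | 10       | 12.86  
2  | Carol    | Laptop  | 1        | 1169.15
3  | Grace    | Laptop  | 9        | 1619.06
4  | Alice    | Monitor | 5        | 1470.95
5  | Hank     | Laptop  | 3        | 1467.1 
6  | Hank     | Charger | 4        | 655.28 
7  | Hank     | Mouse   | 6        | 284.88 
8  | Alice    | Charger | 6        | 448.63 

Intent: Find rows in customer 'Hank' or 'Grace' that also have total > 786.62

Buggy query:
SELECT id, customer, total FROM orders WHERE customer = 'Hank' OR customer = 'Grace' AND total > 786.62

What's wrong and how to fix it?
Bug: Without parentheses, AND is evaluated before OR, so the total filter only applies to the 'Grace' branch

Fix: Add parentheses around the OR so the AND applies to both alternatives

Corrected query:
SELECT id, customer, total FROM orders WHERE (customer = 'Hank' OR customer = 'Grace') AND total > 786.62

Result:
id | customer | total  
---+----------+--------
3  | Grace    | 1619.06
5  | Hank     | 1467.1 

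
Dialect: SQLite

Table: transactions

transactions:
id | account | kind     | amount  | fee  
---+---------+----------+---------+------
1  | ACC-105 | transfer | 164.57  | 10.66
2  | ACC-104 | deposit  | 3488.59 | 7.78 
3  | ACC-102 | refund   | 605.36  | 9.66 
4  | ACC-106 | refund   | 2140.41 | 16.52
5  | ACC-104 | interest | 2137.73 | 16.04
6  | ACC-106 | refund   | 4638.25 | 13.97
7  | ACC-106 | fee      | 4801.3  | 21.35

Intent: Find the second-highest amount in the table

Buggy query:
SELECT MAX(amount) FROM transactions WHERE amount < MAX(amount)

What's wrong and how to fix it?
Bug: The inner MAX is an aggregate inside WHERE, which is not allowed

Fix: Compute the overall MAX in a subquery, then take MAX of rows below it

Corrected query:
SELECT MAX(amount) FROM transactions WHERE amount < (SELECT MAX(amount) FROM transactions)

Result:
MAX(amount)
-----------
4638.25    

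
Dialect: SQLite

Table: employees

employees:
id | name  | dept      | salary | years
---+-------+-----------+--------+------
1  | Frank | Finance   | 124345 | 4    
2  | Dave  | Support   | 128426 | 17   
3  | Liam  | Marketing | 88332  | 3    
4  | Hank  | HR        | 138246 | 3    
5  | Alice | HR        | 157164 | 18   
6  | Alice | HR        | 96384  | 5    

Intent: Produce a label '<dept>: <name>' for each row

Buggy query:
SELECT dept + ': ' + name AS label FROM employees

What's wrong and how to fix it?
Bug: '+' is numeric addition; on text columns SQLite converts them to 0 instead of concatenating

Fix: Replace + with || to concatenate text

Corrected query:
SELECT dept || ': ' || name AS label FROM employees

Result:
label          
---------------
Finance: Frank 
Support: Dave  
Marketing: Liam
HR: Hank       
HR: Alice      
HR: Alice      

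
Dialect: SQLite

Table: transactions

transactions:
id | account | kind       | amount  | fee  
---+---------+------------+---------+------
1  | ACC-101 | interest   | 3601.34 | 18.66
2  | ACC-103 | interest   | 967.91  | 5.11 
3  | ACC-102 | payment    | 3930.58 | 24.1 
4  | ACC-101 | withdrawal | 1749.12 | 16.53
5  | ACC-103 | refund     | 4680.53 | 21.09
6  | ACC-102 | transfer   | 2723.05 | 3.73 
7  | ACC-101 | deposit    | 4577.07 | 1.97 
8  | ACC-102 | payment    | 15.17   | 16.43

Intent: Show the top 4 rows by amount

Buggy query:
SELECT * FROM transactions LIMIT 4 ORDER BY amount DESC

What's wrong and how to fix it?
Bug: LIMIT must come after ORDER BY

Fix: Sort with ORDER BY, then apply LIMIT

Corrected query:
SELECT * FROM transactions ORDER BY amount DESC LIMIT 4

Result:
id | account | kind     | amount  | fee  
---+---------+----------+---------+------
5  | ACC-103 | refund   | 4680.53 | 21.09
7  | ACC-101 | deposit  | 4577.07 | 1.97 
3  | ACC-102 | payment  | 3930.58 | 24.1 
1  | ACC-101 | interest | 3601.34 | 18.66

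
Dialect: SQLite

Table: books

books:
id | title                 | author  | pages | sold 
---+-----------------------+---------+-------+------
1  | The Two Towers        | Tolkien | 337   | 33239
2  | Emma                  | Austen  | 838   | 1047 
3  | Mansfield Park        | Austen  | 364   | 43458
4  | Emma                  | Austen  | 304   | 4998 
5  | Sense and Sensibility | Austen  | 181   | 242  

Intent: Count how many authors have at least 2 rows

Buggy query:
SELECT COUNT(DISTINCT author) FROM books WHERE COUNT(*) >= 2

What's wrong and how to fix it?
Bug: WHERE filters individual rows, not groups, so a group-level COUNT is invalid there

Fix: Use a subquery that GROUPs and filters with HAVING, then count its rows

Corrected query:
SELECT COUNT(*) FROM (SELECT author FROM books GROUP BY author HAVING COUNT(*) >= 2)

Result:
COUNT(*)
--------
1       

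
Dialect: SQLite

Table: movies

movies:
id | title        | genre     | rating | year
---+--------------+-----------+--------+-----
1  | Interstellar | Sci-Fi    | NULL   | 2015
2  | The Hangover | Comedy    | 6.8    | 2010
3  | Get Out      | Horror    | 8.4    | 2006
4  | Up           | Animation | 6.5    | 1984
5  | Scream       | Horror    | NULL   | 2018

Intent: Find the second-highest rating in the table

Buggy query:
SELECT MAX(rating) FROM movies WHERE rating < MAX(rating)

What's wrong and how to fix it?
Bug: MAX(rating) on the right of the comparison is an aggregate-in-WHERE error

Fix: Compute the overall MAX in a subquery, then take MAX of rows below it

Corrected query:
SELECT MAX(rating) FROM movies WHERE rating < (SELECT MAX(rating) FROM movies)

Result:
MAX(rating)
-----------
6.8        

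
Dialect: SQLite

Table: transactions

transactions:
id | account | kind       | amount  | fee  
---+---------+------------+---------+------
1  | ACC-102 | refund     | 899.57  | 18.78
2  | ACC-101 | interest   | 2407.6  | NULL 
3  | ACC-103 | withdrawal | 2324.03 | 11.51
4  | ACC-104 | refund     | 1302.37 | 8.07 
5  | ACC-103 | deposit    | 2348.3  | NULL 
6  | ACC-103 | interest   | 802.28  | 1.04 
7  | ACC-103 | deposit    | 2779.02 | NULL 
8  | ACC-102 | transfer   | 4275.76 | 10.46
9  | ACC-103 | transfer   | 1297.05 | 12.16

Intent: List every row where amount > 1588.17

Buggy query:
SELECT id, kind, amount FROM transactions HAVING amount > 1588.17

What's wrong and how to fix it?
Bug: This is a non-aggregate query (no GROUP BY, no aggregates), so in SQLite the HAVING clause is invalid here; a row-level condition belongs in WHERE

Fix: Replace HAVING with WHERE since the condition applies to individual rows

Corrected query:
SELECT id, kind, amount FROM transactions WHERE amount > 1588.17

Result:
id | kind       | amount 
---+------------+--------
2  | interest   | 2407.6 
3  | withdrawal | 2324.03
5  | deposit    | 2348.3 
7  | deposit    | 2779.02
8  | transfer   | 4275.76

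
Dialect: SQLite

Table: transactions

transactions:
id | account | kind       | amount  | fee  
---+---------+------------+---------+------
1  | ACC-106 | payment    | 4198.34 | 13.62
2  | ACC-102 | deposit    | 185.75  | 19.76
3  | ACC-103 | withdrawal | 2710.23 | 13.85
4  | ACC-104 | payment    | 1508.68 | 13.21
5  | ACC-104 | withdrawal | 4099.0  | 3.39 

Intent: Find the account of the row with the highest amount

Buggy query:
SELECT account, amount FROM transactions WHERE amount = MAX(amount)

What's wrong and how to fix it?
Bug: MAX(amount) is an aggregate and cannot be used directly in WHERE

Fix: Wrap MAX in a scalar subquery so WHERE compares against a single value

Corrected query:
SELECT account, amount FROM transactions WHERE amount = (SELECT MAX(amount) FROM transactions)

Result:
account | amount 
--------+--------
ACC-106 | 4198.34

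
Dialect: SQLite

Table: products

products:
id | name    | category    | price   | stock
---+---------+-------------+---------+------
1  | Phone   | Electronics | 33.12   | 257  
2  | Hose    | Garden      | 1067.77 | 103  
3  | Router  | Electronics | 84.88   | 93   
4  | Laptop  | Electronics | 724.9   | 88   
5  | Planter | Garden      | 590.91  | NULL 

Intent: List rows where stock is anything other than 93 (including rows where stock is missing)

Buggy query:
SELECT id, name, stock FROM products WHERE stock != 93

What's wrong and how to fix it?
Bug: Inequality against NULL is unknown, not true; rows with NULL are dropped

Fix: Handle NULL separately with IS NULL alongside the inequality

Corrected query:
SELECT id, name, stock FROM products WHERE stock != 93 OR stock IS NULL

Result:
id | name    | stock
---+---------+------
1  | Phone   | 257  
2  | Hose    | 103  
4  | Laptop  | 88   
5  | Planter | NULL 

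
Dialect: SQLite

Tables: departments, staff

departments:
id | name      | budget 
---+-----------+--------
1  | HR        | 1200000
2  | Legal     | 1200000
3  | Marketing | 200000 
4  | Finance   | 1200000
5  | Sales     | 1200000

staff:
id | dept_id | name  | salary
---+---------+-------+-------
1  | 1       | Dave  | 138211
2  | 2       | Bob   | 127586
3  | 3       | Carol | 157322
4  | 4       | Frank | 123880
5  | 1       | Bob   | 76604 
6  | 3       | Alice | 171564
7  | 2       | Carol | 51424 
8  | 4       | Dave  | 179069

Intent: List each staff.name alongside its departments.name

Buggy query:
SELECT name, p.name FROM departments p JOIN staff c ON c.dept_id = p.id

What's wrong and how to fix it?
Bug: 'name' exists in both joined tables, so the database can't tell which one is meant

Fix: Prefix ambiguous columns with the table alias

Corrected query:
SELECT c.name, p.name FROM departments p JOIN staff c ON c.dept_id = p.id

Result:
name  | name     
------+----------
Dave  | HR       
Bob   | Legal    
Carol | Marketing
Frank | Finance  
Bob   | HR       
Alice | Marketing
Carol | Legal    
Dave  | Finance  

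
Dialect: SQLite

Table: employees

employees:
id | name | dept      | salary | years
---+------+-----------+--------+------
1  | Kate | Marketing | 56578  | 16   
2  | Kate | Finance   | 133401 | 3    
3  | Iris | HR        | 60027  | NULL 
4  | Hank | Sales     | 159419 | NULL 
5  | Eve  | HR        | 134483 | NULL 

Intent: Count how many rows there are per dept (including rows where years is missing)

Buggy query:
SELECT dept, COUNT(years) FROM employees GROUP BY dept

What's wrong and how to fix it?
Bug: COUNT(column) counts non-NULL values only; rows with NULL years aren't counted

Fix: Replace COUNT(years) with COUNT(*)

Corrected query:
SELECT dept, COUNT(*) FROM employees GROUP BY dept

Result:
dept      | COUNT(*)
----------+---------
Finance   | 1       
HR        | 2       
Marketing | 1       
Sales     | 1       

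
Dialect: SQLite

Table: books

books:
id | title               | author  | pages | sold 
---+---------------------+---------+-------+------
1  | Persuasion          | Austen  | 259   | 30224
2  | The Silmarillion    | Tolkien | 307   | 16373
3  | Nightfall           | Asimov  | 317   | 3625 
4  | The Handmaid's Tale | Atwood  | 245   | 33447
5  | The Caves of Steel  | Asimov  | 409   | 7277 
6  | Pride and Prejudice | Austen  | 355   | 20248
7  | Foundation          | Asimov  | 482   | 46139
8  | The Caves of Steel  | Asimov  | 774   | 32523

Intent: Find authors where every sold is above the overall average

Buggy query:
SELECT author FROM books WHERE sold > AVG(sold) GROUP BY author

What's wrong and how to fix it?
Bug: AVG() is an aggregate; it can't sit directly in WHERE

Fix: Use a subquery for AVG and a HAVING MIN(...) filter so the condition holds for every row in the group

Corrected query:
SELECT author FROM books GROUP BY author HAVING MIN(sold) > (SELECT AVG(sold) FROM books)

Result:
author
------
Atwood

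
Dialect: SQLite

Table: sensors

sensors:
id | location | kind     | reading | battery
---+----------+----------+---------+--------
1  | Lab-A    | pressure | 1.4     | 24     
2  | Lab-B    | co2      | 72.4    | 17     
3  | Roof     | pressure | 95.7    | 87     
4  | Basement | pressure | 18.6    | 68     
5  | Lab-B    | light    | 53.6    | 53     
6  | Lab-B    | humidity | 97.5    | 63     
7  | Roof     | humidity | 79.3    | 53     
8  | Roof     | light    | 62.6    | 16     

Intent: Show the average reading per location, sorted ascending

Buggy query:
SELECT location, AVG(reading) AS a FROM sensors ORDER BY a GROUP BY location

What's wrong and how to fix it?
Bug: ORDER BY appears before GROUP BY; SQL clause order requires GROUP BY first

Fix: Move ORDER BY to the end, after GROUP BY

Corrected query:
SELECT location, AVG(reading) AS a FROM sensors GROUP BY location ORDER BY a

Result:
location | a   
---------+-----
Lab-A    | 1.4 
Basement | 18.6
Lab-B    | 74.5
Roof     | 79.2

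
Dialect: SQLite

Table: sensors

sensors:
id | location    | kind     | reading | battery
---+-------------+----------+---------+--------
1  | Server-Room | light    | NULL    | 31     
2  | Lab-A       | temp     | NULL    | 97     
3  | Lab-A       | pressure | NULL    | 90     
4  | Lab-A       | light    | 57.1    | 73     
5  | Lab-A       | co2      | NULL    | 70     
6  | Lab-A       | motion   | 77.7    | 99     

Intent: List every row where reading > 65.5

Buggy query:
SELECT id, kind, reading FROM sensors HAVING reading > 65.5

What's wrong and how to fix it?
Bug: HAVING filters the output of aggregation, but this query has no GROUP BY and no aggregate functions, so SQLite rejects it (HAVING clause on a non-aggregate query); the condition here is per row

Fix: Use WHERE for row-level filtering

Corrected query:
SELECT id, kind, reading FROM sensors WHERE reading > 65.5

Result:
id | kind   | reading
---+--------+--------
6  | motion | 77.7   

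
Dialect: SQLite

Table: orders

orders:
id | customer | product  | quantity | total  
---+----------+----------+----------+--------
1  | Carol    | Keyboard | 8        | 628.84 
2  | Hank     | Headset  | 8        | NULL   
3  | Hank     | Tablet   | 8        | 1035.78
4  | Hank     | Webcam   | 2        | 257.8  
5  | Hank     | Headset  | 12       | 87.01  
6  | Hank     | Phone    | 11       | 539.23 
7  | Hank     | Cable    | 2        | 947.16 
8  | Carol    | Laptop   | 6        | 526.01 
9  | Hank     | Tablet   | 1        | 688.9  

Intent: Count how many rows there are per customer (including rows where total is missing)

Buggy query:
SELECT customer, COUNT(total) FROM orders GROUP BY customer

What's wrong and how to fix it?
Bug: COUNT(column) counts non-NULL values only; rows with NULL total aren't counted

Fix: Use COUNT(*) to count all rows regardless of NULL

Corrected query:
SELECT customer, COUNT(*) FROM orders GROUP BY customer

Result:
customer | COUNT(*)
---------+---------
Carol    | 2       
Hank     | 7       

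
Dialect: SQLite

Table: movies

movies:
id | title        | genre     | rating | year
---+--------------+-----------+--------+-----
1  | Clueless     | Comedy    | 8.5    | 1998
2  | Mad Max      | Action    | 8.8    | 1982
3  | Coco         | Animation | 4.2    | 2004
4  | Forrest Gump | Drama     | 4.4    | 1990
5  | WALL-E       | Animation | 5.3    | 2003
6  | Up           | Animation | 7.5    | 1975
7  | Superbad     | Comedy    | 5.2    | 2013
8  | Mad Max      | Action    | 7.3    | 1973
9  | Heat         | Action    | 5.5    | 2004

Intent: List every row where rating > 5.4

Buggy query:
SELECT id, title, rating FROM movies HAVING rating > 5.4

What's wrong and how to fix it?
Bug: This is a non-aggregate query (no GROUP BY, no aggregates), so in SQLite the HAVING clause is invalid here; a row-level condition belongs in WHERE

Fix: Use WHERE for row-level filtering

Corrected query:
SELECT id, title, rating FROM movies WHERE rating > 5.4

Result:
id | title    | rating
---+----------+-------
1  | Clueless | 8.5   
2  | Mad Max  | 8.8   
6  | Up       | 7.5   
8  | Mad Max  | 7.3   
9  | Heat     | 5.5   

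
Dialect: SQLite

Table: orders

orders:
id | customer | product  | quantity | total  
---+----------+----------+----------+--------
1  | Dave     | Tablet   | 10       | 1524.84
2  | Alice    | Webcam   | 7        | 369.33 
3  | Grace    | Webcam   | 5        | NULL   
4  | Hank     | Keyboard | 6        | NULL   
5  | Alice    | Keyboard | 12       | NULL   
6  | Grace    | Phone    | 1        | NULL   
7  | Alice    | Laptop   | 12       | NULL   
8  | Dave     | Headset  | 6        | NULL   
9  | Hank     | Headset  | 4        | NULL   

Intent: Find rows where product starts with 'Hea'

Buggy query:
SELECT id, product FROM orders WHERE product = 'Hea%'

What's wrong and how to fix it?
Bug: Wildcards only work with LIKE; '=' treats '%' as a literal character

Fix: Replace '=' with LIKE so 'Hea%' is treated as a pattern

Corrected query:
SELECT id, product FROM orders WHERE product LIKE 'Hea%'

Result:
id | product
---+--------
8  | Headset
9  | Headset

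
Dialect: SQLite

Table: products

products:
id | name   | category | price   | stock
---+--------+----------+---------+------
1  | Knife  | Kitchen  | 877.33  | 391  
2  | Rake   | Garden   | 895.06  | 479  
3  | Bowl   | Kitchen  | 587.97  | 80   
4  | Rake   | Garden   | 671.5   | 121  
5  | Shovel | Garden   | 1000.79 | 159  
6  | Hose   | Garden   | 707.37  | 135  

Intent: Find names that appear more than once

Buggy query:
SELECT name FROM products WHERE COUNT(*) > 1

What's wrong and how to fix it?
Bug: WHERE can't reference COUNT(*); aggregates are computed after WHERE

Fix: Group first, then use HAVING for the count condition

Corrected query:
SELECT name FROM products GROUP BY name HAVING COUNT(*) > 1

Result:
name
----
Rake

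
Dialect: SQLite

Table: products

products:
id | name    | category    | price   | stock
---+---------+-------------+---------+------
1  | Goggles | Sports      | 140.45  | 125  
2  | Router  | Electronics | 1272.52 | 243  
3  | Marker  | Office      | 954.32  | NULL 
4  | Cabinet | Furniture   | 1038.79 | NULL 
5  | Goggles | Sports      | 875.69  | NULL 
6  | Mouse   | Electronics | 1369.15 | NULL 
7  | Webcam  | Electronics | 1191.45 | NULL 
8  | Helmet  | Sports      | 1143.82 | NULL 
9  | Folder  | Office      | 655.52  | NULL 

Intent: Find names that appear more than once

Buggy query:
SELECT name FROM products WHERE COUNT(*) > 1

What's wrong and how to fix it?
Bug: WHERE can't reference COUNT(*); aggregates are computed after WHERE

Fix: GROUP BY name, then filter groups with HAVING COUNT(*) > 1

Corrected query:
SELECT name FROM products GROUP BY name HAVING COUNT(*) > 1

Result:
name   
-------
Goggles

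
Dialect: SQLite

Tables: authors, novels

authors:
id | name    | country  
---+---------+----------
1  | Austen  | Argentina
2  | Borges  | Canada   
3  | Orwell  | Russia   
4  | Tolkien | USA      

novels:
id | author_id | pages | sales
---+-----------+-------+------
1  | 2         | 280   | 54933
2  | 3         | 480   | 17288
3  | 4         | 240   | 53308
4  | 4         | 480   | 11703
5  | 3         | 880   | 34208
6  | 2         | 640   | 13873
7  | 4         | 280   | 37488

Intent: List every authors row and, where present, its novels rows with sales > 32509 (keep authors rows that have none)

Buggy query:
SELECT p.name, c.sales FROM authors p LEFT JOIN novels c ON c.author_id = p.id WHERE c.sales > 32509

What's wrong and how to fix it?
Bug: A WHERE condition on the right-hand table after LEFT JOIN drops unmatched parents

Fix: Move the right-table condition into the ON clause so unmatched parents are kept

Corrected query:
SELECT p.name, c.sales FROM authors p LEFT JOIN novels c ON c.author_id = p.id AND c.sales > 32509

Result:
name    | sales
--------+------
Austen  | NULL 
Borges  | 54933
Orwell  | 34208
Tolkien | 37488
Tolkien | 53308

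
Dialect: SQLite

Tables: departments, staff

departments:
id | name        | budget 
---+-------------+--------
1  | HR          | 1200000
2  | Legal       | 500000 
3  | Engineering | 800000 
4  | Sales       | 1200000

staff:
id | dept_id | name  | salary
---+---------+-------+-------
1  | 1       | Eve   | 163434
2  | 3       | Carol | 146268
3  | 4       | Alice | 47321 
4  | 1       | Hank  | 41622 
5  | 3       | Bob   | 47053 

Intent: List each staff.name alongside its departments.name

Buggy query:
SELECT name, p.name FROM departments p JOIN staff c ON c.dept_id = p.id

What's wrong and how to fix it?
Bug: 'name' exists in both joined tables, so the database can't tell which one is meant

Fix: Qualify the column with its table alias (c.name)

Corrected query:
SELECT c.name, p.name FROM departments p JOIN staff c ON c.dept_id = p.id

Result:
name  | name       
------+------------
Eve   | HR         
Carol | Engineering
Alice | Sales      
Hank  | HR         
Bob   | Engineering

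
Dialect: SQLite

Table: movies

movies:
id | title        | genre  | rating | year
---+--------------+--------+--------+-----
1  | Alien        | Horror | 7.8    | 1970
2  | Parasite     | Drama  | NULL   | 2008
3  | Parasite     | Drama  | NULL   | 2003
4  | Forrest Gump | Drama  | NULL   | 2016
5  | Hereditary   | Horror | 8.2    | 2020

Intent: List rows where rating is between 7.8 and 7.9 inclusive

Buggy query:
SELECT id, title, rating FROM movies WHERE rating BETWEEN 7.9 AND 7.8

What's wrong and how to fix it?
Bug: BETWEEN expects the lower bound first; with 7.9 AND 7.8 the range is empty

Fix: Swap the bounds so the smaller value comes first

Corrected query:
SELECT id, title, rating FROM movies WHERE rating BETWEEN 7.8 AND 7.9

Result:
id | title | rating
---+-------+-------
1  | Alien | 7.8   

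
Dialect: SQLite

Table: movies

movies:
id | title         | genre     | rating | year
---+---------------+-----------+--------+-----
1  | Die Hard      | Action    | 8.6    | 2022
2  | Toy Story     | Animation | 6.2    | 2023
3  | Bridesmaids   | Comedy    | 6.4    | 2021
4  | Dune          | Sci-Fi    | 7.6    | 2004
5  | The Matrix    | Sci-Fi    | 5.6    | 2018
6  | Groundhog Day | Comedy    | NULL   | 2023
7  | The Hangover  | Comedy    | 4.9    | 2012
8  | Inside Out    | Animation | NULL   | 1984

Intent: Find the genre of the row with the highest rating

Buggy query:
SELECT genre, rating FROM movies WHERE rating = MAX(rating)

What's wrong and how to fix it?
Bug: WHERE is evaluated per row; an aggregate over the whole table isn't defined there

Fix: Wrap MAX in a scalar subquery so WHERE compares against a single value

Corrected query:
SELECT genre, rating FROM movies WHERE rating = (SELECT MAX(rating) FROM movies)

Result:
genre  | rating
-------+-------
Action | 8.6   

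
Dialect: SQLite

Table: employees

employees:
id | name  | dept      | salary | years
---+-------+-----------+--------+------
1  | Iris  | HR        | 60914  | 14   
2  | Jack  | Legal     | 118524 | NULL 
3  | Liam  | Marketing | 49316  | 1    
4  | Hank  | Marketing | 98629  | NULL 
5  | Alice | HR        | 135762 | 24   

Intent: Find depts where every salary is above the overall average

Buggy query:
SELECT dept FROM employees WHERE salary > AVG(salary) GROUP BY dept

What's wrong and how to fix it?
Bug: WHERE evaluates per row before aggregation, so AVG() is unavailable

Fix: Use a subquery for AVG and a HAVING MIN(...) filter so the condition holds for every row in the group

Corrected query:
SELECT dept FROM employees GROUP BY dept HAVING MIN(salary) > (SELECT AVG(salary) FROM employees)

Result:
dept 
-----
Legal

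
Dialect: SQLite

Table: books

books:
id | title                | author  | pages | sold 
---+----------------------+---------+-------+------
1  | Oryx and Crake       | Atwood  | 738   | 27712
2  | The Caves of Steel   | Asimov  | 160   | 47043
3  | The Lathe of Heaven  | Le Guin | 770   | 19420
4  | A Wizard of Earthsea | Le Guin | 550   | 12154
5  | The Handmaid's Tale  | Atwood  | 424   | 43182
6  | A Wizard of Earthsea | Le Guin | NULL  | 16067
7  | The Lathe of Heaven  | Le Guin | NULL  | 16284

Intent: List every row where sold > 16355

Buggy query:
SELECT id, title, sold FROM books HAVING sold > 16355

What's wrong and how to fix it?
Bug: HAVING filters the output of aggregation, but this query has no GROUP BY and no aggregate functions, so SQLite rejects it (HAVING clause on a non-aggregate query); the condition here is per row

Fix: Use WHERE for row-level filtering

Corrected query:
SELECT id, title, sold FROM books WHERE sold > 16355

Result:
id | title               | sold 
---+---------------------+------
1  | Oryx and Crake      | 27712
2  | The Caves of Steel  | 47043
3  | The Lathe of Heaven | 19420
5  | The Handmaid's Tale | 43182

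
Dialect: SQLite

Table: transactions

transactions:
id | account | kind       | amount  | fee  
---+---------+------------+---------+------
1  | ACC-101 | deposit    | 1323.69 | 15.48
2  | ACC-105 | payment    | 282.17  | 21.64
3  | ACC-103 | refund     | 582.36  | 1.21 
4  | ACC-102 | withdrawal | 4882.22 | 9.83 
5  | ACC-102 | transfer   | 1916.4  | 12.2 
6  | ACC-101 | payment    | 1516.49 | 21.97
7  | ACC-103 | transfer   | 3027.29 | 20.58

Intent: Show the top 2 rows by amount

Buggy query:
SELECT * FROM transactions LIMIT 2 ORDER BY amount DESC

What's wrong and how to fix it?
Bug: LIMIT must come after ORDER BY

Fix: Swap the clauses: ORDER BY first, then LIMIT

Corrected query:
SELECT * FROM transactions ORDER BY amount DESC LIMIT 2

Result:
id | account | kind       | amount  | fee  
---+---------+------------+---------+------
4  | ACC-102 | withdrawal | 4882.22 | 9.83 
7  | ACC-103 | transfer   | 3027.29 | 20.58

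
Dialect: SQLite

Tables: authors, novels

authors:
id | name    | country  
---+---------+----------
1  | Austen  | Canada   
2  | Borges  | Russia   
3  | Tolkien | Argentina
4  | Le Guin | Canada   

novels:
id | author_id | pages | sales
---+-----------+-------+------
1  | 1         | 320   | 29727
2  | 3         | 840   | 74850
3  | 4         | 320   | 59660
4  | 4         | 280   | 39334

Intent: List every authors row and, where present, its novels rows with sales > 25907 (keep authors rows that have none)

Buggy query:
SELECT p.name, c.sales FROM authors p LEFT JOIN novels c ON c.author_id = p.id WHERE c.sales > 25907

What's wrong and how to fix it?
Bug: Filtering c.sales in WHERE discards the NULL rows produced by LEFT JOIN, turning it into an inner join

Fix: Put 'c.sales > 25907' in the JOIN's ON clause instead of WHERE

Corrected query:
SELECT p.name, c.sales FROM authors p LEFT JOIN novels c ON c.author_id = p.id AND c.sales > 25907

Result:
name    | sales
--------+------
Austen  | 29727
Borges  | NULL 
Tolkien | 74850
Le Guin | 39334
Le Guin | 59660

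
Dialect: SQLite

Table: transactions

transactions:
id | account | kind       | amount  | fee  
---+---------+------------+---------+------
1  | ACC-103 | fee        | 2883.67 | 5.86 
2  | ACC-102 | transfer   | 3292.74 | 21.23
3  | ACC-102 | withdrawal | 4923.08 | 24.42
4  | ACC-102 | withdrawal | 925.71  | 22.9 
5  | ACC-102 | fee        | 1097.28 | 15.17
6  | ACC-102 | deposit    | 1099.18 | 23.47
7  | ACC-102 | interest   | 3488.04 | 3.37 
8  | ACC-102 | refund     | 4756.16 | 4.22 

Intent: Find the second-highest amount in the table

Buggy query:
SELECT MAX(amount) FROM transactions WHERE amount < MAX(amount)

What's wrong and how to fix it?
Bug: The inner MAX is an aggregate inside WHERE, which is not allowed

Fix: Put the inner MAX in a scalar subquery

Corrected query:
SELECT MAX(amount) FROM transactions WHERE amount < (SELECT MAX(amount) FROM transactions)

Result:
MAX(amount)
-----------
4756.16    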